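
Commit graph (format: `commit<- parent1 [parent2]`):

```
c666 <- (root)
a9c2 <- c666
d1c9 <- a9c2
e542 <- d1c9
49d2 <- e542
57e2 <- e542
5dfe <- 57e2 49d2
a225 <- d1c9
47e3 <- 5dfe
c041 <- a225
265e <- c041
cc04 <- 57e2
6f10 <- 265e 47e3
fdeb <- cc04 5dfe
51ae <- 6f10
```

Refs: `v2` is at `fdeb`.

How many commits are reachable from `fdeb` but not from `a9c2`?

Reachable from fdeb: {49d2, 57e2, 5dfe, a9c2, c666, cc04, d1c9, e542, fdeb}.
Reachable from a9c2: {a9c2, c666}.
In fdeb's history but not a9c2's: {49d2, 57e2, 5dfe, cc04, d1c9, e542, fdeb} — 7 commits.

7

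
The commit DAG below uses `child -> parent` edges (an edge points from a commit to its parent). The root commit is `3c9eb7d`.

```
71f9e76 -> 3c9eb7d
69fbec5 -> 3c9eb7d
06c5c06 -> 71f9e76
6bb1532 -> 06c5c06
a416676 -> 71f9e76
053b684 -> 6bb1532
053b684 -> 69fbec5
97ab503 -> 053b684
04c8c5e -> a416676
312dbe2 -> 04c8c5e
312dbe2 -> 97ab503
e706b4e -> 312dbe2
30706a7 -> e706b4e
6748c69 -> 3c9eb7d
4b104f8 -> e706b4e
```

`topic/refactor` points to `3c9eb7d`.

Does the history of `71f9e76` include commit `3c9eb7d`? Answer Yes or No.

Ancestors of 71f9e76 (commits reachable by following parents): {3c9eb7d, 71f9e76}.
3c9eb7d is in that set, so it is an ancestor of 71f9e76.

Yes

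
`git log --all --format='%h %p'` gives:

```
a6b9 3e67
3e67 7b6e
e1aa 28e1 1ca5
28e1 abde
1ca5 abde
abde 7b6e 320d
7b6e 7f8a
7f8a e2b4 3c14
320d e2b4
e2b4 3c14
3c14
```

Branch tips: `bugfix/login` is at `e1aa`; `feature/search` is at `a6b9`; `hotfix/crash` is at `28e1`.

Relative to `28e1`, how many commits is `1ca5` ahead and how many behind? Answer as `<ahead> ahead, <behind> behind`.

Reachable from 1ca5: {1ca5, 320d, 3c14, 7b6e, 7f8a, abde, e2b4}.
Reachable from 28e1: {28e1, 320d, 3c14, 7b6e, 7f8a, abde, e2b4}.
Only in 1ca5's history (ahead): {1ca5} — 1.
Only in 28e1's history (behind): {28e1} — 1.

1 ahead, 1 behind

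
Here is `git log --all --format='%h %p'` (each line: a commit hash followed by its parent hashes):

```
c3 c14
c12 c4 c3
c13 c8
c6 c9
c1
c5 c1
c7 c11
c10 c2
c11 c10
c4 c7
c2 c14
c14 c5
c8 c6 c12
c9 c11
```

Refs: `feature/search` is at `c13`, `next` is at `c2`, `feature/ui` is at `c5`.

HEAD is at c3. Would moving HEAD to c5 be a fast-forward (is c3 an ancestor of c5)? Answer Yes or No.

A fast-forward from c3 to c5 is possible iff c3 is an ancestor of c5.
Ancestors of c5: {c1, c5}.
c3 is not among them, so fast-forward is not possible.

No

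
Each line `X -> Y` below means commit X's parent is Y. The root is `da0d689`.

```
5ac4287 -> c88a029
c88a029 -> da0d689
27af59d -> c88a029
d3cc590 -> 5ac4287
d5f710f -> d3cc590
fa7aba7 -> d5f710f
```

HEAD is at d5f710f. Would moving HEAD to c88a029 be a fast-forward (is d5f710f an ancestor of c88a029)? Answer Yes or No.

A fast-forward from d5f710f to c88a029 is possible iff d5f710f is an ancestor of c88a029.
Ancestors of c88a029: {c88a029, da0d689}.
d5f710f is not among them, so fast-forward is not possible.

No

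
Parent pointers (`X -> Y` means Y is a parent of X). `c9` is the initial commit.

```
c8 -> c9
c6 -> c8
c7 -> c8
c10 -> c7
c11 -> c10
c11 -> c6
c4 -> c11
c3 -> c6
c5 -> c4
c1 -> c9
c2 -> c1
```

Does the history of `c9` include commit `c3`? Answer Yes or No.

Ancestors of c9: {c9}.
c3 is not in that set, so it is not an ancestor of c9.

No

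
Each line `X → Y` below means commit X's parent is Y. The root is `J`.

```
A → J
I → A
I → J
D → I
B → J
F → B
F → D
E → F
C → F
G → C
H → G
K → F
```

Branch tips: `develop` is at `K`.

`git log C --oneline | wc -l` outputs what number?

Walking parent pointers from C: reachable set = {A, B, C, D, F, I, J}.
That is 7 commits.

7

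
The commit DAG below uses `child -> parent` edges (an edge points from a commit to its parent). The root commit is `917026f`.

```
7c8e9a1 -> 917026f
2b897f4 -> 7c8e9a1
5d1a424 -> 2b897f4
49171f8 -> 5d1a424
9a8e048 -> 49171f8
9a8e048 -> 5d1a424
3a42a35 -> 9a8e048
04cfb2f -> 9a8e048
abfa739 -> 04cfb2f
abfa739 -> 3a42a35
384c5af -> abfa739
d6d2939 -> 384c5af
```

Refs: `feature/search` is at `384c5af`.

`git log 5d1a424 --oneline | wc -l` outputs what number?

Walking parent pointers from 5d1a424: reachable set = {2b897f4, 5d1a424, 7c8e9a1, 917026f}.
That is 4 commits.

4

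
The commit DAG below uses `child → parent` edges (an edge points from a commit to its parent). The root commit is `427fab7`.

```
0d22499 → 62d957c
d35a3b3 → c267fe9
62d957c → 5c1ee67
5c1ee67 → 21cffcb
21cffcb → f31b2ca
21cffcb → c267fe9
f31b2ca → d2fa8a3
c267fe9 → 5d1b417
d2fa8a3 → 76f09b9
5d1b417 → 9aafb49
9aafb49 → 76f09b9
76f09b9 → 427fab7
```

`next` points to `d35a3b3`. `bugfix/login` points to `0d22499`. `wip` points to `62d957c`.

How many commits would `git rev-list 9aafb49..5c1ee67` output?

Reachable from 5c1ee67: {21cffcb, 427fab7, 5c1ee67, 5d1b417, 76f09b9, 9aafb49, c267fe9, d2fa8a3, f31b2ca}.
Reachable from 9aafb49: {427fab7, 76f09b9, 9aafb49}.
In 5c1ee67's history but not 9aafb49's: {21cffcb, 5c1ee67, 5d1b417, c267fe9, d2fa8a3, f31b2ca} — 6 commits.

6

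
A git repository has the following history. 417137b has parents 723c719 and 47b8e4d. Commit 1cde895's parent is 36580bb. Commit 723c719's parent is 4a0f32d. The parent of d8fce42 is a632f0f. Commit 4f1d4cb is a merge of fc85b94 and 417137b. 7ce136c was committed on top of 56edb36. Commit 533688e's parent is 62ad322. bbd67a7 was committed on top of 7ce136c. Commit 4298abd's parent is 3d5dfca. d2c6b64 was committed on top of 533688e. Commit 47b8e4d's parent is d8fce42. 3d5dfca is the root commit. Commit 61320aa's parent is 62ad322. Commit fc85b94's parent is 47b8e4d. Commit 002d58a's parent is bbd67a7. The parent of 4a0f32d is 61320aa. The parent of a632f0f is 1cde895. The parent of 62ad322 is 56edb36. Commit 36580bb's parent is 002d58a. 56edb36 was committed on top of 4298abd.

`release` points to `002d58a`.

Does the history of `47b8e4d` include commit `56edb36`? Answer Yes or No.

Yes

Ancestors of 47b8e4d (commits reachable by following parents): {002d58a, 1cde895, 36580bb, 3d5dfca, 4298abd, 47b8e4d, 56edb36, 7ce136c, a632f0f, bbd67a7, d8fce42}.
56edb36 is in that set, so it is an ancestor of 47b8e4d.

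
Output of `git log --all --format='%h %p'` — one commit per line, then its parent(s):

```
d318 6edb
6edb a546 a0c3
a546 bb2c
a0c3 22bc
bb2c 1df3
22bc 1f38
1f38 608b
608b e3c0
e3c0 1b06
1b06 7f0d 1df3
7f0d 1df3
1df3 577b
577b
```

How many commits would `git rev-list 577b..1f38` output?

6

Reachable from 1f38: {1b06, 1df3, 1f38, 577b, 608b, 7f0d, e3c0}.
Reachable from 577b: {577b}.
In 1f38's history but not 577b's: {1b06, 1df3, 1f38, 608b, 7f0d, e3c0} — 6 commits.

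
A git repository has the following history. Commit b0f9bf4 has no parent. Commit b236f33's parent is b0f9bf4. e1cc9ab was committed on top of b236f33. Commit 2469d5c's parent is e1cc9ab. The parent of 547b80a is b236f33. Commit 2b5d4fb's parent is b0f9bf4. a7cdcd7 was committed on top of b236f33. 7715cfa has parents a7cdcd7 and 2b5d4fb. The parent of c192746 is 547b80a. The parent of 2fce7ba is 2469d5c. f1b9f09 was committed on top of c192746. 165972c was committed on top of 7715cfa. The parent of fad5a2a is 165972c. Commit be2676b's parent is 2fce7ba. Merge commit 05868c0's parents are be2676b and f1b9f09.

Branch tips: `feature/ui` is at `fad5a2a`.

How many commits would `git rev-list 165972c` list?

Walking parent pointers from 165972c: reachable set = {165972c, 2b5d4fb, 7715cfa, a7cdcd7, b0f9bf4, b236f33}.
That is 6 commits.

6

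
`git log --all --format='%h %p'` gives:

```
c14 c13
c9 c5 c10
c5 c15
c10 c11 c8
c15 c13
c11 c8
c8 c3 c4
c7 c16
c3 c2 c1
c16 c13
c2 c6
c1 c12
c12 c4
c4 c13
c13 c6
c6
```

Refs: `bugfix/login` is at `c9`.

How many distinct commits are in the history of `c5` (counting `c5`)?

Walking parent pointers from c5: reachable set = {c13, c15, c5, c6}.
That is 4 commits.

4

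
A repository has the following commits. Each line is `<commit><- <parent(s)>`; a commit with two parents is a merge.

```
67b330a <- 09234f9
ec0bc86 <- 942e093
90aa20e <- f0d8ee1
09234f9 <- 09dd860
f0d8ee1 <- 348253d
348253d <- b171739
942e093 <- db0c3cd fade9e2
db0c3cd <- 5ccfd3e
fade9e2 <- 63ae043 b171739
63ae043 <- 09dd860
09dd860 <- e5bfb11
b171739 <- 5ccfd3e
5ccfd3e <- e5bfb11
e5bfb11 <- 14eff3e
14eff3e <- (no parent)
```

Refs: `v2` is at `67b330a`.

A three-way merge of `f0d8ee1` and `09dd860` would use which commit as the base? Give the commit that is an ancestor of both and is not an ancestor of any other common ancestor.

Ancestors of f0d8ee1: {14eff3e, 348253d, 5ccfd3e, b171739, e5bfb11, f0d8ee1}.
Ancestors of 09dd860: {09dd860, 14eff3e, e5bfb11}.
Common ancestors: {14eff3e, e5bfb11}.
Among these, e5bfb11 is not an ancestor of any other common ancestor — it is the merge base.

e5bfb11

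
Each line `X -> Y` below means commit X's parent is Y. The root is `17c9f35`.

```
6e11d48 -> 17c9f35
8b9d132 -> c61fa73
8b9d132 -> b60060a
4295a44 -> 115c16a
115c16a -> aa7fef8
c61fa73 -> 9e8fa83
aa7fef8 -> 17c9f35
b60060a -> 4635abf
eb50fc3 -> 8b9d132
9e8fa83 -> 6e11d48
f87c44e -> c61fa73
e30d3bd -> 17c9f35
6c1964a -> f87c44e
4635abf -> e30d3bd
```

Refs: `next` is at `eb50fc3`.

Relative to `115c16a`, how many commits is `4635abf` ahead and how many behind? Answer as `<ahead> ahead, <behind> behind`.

2 ahead, 2 behind

Reachable from 4635abf: {17c9f35, 4635abf, e30d3bd}.
Reachable from 115c16a: {115c16a, 17c9f35, aa7fef8}.
Only in 4635abf's history (ahead): {4635abf, e30d3bd} — 2.
Only in 115c16a's history (behind): {115c16a, aa7fef8} — 2.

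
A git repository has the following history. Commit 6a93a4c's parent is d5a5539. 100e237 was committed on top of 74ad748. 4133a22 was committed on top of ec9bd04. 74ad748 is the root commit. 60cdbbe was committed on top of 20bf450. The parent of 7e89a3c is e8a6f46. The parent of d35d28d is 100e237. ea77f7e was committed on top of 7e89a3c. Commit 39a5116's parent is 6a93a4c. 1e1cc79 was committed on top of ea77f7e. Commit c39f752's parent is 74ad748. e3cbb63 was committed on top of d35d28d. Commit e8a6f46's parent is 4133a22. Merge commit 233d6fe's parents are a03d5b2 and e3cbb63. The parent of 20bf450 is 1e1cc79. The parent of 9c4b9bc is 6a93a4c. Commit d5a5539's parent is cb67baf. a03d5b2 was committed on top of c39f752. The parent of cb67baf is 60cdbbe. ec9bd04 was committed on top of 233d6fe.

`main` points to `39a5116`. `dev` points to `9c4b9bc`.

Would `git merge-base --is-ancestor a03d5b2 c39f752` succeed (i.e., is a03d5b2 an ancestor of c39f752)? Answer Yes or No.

Ancestors of c39f752: {74ad748, c39f752}.
a03d5b2 is not in that set, so it is not an ancestor of c39f752.

No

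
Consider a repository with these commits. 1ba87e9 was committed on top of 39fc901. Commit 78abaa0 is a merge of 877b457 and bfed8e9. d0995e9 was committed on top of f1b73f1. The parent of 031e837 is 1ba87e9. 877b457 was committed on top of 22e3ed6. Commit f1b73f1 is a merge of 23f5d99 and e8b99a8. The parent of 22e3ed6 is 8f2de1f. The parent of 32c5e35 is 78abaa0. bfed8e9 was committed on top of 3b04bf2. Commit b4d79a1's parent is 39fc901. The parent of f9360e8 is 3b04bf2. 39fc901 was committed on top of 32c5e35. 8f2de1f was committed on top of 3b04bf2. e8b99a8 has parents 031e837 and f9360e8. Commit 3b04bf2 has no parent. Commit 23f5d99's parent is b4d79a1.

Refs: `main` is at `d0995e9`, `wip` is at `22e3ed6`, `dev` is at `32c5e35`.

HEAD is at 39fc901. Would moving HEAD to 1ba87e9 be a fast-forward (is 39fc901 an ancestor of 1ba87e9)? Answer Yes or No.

A fast-forward from 39fc901 to 1ba87e9 is possible iff 39fc901 is an ancestor of 1ba87e9.
Ancestors of 1ba87e9: {1ba87e9, 22e3ed6, 32c5e35, 39fc901, 3b04bf2, 78abaa0, 877b457, 8f2de1f, bfed8e9}.
39fc901 is among them, so fast-forward is possible.

Yes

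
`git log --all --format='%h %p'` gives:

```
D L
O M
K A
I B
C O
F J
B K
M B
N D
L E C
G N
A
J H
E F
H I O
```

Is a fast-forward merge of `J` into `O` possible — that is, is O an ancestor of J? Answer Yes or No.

Yes

A fast-forward from O to J is possible iff O is an ancestor of J.
Ancestors of J: {A, B, H, I, J, K, M, O}.
O is among them, so fast-forward is possible.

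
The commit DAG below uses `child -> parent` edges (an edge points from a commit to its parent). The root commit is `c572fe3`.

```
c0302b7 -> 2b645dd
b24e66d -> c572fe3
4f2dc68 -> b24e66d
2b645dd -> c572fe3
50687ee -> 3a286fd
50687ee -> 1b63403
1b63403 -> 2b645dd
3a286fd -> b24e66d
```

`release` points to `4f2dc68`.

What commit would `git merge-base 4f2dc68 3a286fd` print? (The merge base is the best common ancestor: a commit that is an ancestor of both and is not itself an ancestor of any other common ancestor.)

b24e66d

Ancestors of 4f2dc68: {4f2dc68, b24e66d, c572fe3}.
Ancestors of 3a286fd: {3a286fd, b24e66d, c572fe3}.
Common ancestors: {b24e66d, c572fe3}.
Among these, b24e66d is not an ancestor of any other common ancestor — it is the merge base.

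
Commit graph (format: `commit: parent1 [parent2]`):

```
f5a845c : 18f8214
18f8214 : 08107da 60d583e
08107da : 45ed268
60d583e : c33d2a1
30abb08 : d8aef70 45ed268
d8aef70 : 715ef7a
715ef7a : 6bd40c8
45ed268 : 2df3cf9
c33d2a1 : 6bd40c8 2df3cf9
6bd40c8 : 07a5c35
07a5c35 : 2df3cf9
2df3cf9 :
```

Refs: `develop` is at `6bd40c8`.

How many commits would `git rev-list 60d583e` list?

Walking parent pointers from 60d583e: reachable set = {07a5c35, 2df3cf9, 60d583e, 6bd40c8, c33d2a1}.
That is 5 commits.

5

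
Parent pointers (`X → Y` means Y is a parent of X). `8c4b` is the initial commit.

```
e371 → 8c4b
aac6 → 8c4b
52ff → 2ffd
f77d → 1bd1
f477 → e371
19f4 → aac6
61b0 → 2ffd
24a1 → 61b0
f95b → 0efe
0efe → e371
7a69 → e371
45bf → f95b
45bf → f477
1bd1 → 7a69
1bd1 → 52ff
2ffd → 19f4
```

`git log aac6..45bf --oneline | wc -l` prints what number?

Reachable from 45bf: {0efe, 45bf, 8c4b, e371, f477, f95b}.
Reachable from aac6: {8c4b, aac6}.
In 45bf's history but not aac6's: {0efe, 45bf, e371, f477, f95b} — 5 commits.

5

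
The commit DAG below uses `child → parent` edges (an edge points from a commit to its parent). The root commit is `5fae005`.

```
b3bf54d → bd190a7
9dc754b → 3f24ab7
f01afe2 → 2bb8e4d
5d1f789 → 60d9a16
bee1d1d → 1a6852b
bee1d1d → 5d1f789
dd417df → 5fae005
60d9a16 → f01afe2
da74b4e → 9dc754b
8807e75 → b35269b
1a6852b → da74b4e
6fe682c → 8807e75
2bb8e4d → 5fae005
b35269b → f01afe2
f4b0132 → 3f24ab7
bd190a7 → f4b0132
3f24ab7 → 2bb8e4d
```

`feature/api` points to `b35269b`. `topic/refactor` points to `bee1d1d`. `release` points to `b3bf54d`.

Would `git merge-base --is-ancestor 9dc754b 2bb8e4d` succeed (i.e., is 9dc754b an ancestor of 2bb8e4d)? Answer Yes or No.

No

Ancestors of 2bb8e4d: {2bb8e4d, 5fae005}.
9dc754b is not in that set, so it is not an ancestor of 2bb8e4d.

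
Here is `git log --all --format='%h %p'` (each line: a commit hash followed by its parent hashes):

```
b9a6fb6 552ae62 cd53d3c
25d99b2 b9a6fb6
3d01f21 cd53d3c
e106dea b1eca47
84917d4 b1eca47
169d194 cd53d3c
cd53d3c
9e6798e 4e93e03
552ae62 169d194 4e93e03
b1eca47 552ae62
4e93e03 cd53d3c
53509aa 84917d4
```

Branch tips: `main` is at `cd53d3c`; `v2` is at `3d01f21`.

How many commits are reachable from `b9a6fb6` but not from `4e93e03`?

3

Reachable from b9a6fb6: {169d194, 4e93e03, 552ae62, b9a6fb6, cd53d3c}.
Reachable from 4e93e03: {4e93e03, cd53d3c}.
In b9a6fb6's history but not 4e93e03's: {169d194, 552ae62, b9a6fb6} — 3 commits.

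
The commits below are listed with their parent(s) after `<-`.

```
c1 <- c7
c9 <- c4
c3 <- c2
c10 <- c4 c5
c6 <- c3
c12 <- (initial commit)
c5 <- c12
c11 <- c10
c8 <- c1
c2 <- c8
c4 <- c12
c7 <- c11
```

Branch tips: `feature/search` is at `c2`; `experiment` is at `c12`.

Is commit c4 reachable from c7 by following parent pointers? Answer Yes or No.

Ancestors of c7 (commits reachable by following parents): {c10, c11, c12, c4, c5, c7}.
c4 is in that set, so it is an ancestor of c7.

Yes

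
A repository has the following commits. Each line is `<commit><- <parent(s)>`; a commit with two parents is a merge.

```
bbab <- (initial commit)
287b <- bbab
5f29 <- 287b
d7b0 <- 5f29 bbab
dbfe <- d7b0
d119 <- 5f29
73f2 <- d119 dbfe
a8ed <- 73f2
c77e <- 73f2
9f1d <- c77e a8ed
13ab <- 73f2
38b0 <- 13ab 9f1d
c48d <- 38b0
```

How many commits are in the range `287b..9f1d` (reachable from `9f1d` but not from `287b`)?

Reachable from 9f1d: {287b, 5f29, 73f2, 9f1d, a8ed, bbab, c77e, d119, d7b0, dbfe}.
Reachable from 287b: {287b, bbab}.
In 9f1d's history but not 287b's: {5f29, 73f2, 9f1d, a8ed, c77e, d119, d7b0, dbfe} — 8 commits.

8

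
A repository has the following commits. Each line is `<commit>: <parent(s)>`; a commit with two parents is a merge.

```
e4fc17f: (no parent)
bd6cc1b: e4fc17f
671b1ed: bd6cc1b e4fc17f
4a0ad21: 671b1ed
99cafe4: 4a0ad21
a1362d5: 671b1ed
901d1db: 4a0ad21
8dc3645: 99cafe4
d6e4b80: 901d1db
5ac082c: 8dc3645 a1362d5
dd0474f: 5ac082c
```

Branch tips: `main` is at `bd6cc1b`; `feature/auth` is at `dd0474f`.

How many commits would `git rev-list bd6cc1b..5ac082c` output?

Reachable from 5ac082c: {4a0ad21, 5ac082c, 671b1ed, 8dc3645, 99cafe4, a1362d5, bd6cc1b, e4fc17f}.
Reachable from bd6cc1b: {bd6cc1b, e4fc17f}.
In 5ac082c's history but not bd6cc1b's: {4a0ad21, 5ac082c, 671b1ed, 8dc3645, 99cafe4, a1362d5} — 6 commits.

6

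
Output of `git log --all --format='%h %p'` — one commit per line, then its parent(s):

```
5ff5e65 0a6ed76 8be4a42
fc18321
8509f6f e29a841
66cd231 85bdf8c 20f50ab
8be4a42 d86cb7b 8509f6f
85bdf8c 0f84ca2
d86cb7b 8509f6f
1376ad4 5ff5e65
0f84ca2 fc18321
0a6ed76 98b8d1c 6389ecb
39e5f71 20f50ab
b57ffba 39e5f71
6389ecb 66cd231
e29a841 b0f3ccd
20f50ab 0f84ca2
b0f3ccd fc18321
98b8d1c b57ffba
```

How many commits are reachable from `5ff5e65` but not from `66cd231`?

Reachable from 5ff5e65: {0a6ed76, 0f84ca2, 20f50ab, 39e5f71, 5ff5e65, 6389ecb, 66cd231, 8509f6f, 85bdf8c, 8be4a42, 98b8d1c, b0f3ccd, b57ffba, d86cb7b, e29a841, fc18321}.
Reachable from 66cd231: {0f84ca2, 20f50ab, 66cd231, 85bdf8c, fc18321}.
In 5ff5e65's history but not 66cd231's: {0a6ed76, 39e5f71, 5ff5e65, 6389ecb, 8509f6f, 8be4a42, 98b8d1c, b0f3ccd, b57ffba, d86cb7b, e29a841} — 11 commits.

11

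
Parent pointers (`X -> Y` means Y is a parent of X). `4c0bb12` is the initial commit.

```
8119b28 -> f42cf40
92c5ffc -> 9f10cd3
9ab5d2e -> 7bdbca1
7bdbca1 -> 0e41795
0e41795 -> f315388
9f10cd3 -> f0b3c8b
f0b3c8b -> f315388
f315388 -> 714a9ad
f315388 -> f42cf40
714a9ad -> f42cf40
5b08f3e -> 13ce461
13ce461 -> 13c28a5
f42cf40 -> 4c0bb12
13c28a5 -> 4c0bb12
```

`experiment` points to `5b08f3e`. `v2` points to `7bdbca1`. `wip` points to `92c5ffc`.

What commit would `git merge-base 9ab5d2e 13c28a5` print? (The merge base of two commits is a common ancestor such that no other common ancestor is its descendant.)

4c0bb12

Ancestors of 9ab5d2e: {0e41795, 4c0bb12, 714a9ad, 7bdbca1, 9ab5d2e, f315388, f42cf40}.
Ancestors of 13c28a5: {13c28a5, 4c0bb12}.
Common ancestors: {4c0bb12}.
The only common ancestor is 4c0bb12, so it is the merge base.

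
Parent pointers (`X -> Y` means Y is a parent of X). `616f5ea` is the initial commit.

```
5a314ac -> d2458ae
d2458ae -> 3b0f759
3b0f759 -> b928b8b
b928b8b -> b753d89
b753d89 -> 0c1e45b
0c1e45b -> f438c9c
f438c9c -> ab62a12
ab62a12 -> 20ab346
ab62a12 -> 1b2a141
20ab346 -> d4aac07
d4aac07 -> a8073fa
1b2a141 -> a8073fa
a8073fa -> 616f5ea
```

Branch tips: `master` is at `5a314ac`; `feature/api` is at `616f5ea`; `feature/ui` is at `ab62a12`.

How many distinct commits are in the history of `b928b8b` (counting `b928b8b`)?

10

Walking parent pointers from b928b8b: reachable set = {0c1e45b, 1b2a141, 20ab346, 616f5ea, a8073fa, ab62a12, b753d89, b928b8b, d4aac07, f438c9c}.
That is 10 commits.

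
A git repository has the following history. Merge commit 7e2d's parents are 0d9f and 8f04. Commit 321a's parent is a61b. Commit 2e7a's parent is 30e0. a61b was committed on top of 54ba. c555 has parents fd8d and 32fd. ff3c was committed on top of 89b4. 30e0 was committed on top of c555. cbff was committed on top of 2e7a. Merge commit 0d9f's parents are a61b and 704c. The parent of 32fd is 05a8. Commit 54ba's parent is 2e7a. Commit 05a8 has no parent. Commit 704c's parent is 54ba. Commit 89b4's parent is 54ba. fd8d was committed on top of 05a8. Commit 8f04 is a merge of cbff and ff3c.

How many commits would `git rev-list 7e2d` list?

Walking parent pointers from 7e2d: reachable set = {05a8, 0d9f, 2e7a, 30e0, 32fd, 54ba, 704c, 7e2d, 89b4, 8f04, a61b, c555, cbff, fd8d, ff3c}.
That is 15 commits.

15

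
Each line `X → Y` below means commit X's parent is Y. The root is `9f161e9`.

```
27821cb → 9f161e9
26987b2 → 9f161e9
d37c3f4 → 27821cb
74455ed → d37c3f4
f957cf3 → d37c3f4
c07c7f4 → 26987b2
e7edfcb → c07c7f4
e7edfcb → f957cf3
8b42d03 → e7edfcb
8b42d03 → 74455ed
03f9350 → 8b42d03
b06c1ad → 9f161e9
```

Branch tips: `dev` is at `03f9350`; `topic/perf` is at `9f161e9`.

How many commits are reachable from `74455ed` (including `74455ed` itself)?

Walking parent pointers from 74455ed: reachable set = {27821cb, 74455ed, 9f161e9, d37c3f4}.
That is 4 commits.

4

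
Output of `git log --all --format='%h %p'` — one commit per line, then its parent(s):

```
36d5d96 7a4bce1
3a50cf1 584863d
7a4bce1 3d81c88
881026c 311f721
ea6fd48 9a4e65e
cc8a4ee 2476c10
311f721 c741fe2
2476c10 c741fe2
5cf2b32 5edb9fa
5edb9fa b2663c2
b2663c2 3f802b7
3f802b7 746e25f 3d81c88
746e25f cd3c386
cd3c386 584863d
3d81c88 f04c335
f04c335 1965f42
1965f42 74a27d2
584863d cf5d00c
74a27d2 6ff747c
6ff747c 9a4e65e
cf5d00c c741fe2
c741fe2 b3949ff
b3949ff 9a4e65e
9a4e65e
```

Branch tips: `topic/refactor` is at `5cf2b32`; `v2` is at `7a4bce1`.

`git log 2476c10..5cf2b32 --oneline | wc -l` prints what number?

13

Reachable from 5cf2b32: {1965f42, 3d81c88, 3f802b7, 584863d, 5cf2b32, 5edb9fa, 6ff747c, 746e25f, 74a27d2, 9a4e65e, b2663c2, b3949ff, c741fe2, cd3c386, cf5d00c, f04c335}.
Reachable from 2476c10: {2476c10, 9a4e65e, b3949ff, c741fe2}.
In 5cf2b32's history but not 2476c10's: {1965f42, 3d81c88, 3f802b7, 584863d, 5cf2b32, 5edb9fa, 6ff747c, 746e25f, 74a27d2, b2663c2, cd3c386, cf5d00c, f04c335} — 13 commits.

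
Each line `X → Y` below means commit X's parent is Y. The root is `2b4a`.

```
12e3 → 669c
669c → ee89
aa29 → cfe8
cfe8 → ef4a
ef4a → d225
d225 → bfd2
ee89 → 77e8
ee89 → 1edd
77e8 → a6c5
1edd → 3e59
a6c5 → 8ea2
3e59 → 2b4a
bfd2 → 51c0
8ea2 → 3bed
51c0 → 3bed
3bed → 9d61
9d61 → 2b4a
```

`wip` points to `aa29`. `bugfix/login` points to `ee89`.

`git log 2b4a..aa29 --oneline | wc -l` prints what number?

8

Reachable from aa29: {2b4a, 3bed, 51c0, 9d61, aa29, bfd2, cfe8, d225, ef4a}.
Reachable from 2b4a: {2b4a}.
In aa29's history but not 2b4a's: {3bed, 51c0, 9d61, aa29, bfd2, cfe8, d225, ef4a} — 8 commits.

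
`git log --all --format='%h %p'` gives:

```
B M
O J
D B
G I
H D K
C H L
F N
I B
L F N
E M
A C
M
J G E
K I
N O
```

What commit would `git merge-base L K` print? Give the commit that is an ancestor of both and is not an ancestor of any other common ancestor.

Ancestors of L: {B, E, F, G, I, J, L, M, N, O}.
Ancestors of K: {B, I, K, M}.
Common ancestors: {B, I, M}.
Among these, I is not an ancestor of any other common ancestor — it is the merge base.

I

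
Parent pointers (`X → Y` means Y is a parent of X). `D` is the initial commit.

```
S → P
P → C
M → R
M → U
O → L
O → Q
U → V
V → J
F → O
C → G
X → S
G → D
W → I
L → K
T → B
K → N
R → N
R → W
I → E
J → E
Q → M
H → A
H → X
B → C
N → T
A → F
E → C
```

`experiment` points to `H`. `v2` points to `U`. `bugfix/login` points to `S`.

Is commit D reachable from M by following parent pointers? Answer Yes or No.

Ancestors of M (commits reachable by following parents): {B, C, D, E, G, I, J, M, N, R, T, U, V, W}.
D is in that set, so it is an ancestor of M.

Yes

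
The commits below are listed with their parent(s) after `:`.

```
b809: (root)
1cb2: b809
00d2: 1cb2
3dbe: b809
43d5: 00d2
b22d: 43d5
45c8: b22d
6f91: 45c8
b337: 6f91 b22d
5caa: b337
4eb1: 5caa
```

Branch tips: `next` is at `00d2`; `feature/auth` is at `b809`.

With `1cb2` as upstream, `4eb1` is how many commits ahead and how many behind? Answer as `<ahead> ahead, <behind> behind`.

Reachable from 4eb1: {00d2, 1cb2, 43d5, 45c8, 4eb1, 5caa, 6f91, b22d, b337, b809}.
Reachable from 1cb2: {1cb2, b809}.
Only in 4eb1's history (ahead): {00d2, 43d5, 45c8, 4eb1, 5caa, 6f91, b22d, b337} — 8.
Only in 1cb2's history (behind): {} — 0.

8 ahead, 0 behind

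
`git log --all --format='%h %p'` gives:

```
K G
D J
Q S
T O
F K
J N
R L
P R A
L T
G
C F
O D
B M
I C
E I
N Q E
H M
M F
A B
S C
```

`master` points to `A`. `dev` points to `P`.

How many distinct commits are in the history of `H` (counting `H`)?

5

Walking parent pointers from H: reachable set = {F, G, H, K, M}.
That is 5 commits.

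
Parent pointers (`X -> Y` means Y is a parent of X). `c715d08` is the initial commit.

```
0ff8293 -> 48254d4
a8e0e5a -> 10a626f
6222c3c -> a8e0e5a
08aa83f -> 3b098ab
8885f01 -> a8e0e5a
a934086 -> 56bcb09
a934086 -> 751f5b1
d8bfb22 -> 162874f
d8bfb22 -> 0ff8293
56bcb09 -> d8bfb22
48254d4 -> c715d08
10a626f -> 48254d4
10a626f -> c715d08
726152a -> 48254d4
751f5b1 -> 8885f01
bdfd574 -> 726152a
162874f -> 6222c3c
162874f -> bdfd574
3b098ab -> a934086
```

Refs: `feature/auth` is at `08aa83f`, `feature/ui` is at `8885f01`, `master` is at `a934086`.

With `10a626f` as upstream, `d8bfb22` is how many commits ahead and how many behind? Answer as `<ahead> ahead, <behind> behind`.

7 ahead, 0 behind

Reachable from d8bfb22: {0ff8293, 10a626f, 162874f, 48254d4, 6222c3c, 726152a, a8e0e5a, bdfd574, c715d08, d8bfb22}.
Reachable from 10a626f: {10a626f, 48254d4, c715d08}.
Only in d8bfb22's history (ahead): {0ff8293, 162874f, 6222c3c, 726152a, a8e0e5a, bdfd574, d8bfb22} — 7.
Only in 10a626f's history (behind): {} — 0.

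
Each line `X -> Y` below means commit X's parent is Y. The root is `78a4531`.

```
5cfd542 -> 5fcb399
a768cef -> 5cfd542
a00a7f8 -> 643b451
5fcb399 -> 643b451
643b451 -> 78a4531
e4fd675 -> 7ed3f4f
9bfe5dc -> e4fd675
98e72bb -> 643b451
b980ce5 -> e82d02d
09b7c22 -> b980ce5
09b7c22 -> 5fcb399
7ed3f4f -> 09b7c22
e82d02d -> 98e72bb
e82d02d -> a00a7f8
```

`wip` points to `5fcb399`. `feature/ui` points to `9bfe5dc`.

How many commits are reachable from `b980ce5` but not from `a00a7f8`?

Reachable from b980ce5: {643b451, 78a4531, 98e72bb, a00a7f8, b980ce5, e82d02d}.
Reachable from a00a7f8: {643b451, 78a4531, a00a7f8}.
In b980ce5's history but not a00a7f8's: {98e72bb, b980ce5, e82d02d} — 3 commits.

3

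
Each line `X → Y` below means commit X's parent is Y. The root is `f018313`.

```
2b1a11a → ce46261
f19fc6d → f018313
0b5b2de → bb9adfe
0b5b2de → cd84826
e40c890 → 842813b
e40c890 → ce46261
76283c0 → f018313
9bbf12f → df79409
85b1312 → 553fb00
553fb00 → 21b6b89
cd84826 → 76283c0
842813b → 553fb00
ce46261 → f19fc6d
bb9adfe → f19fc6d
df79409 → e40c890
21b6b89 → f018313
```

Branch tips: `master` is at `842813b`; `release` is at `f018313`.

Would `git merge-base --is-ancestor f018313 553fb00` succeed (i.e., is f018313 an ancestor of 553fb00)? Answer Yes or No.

Yes

Ancestors of 553fb00 (commits reachable by following parents): {21b6b89, 553fb00, f018313}.
f018313 is in that set, so it is an ancestor of 553fb00.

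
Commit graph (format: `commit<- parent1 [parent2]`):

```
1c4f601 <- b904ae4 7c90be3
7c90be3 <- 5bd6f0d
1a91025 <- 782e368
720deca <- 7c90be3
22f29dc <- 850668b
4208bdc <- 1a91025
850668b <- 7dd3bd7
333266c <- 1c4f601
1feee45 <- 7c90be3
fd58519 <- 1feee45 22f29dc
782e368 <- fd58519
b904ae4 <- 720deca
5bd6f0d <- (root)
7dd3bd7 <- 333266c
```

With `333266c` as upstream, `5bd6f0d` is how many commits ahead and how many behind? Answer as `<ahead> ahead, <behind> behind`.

Reachable from 5bd6f0d: {5bd6f0d}.
Reachable from 333266c: {1c4f601, 333266c, 5bd6f0d, 720deca, 7c90be3, b904ae4}.
Only in 5bd6f0d's history (ahead): {} — 0.
Only in 333266c's history (behind): {1c4f601, 333266c, 720deca, 7c90be3, b904ae4} — 5.

0 ahead, 5 behind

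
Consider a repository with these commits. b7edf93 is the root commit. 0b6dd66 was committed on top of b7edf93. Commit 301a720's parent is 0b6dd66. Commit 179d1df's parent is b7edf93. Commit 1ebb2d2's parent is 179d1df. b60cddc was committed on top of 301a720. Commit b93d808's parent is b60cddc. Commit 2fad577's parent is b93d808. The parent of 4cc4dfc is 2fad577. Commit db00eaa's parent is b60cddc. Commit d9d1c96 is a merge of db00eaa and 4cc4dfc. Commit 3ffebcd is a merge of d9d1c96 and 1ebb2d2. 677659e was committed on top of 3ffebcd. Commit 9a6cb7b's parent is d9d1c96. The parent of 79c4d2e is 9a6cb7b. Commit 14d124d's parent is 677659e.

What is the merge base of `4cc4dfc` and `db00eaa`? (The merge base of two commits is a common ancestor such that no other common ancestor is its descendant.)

Ancestors of 4cc4dfc: {0b6dd66, 2fad577, 301a720, 4cc4dfc, b60cddc, b7edf93, b93d808}.
Ancestors of db00eaa: {0b6dd66, 301a720, b60cddc, b7edf93, db00eaa}.
Common ancestors: {0b6dd66, 301a720, b60cddc, b7edf93}.
Among these, b60cddc is not an ancestor of any other common ancestor — it is the merge base.

b60cddc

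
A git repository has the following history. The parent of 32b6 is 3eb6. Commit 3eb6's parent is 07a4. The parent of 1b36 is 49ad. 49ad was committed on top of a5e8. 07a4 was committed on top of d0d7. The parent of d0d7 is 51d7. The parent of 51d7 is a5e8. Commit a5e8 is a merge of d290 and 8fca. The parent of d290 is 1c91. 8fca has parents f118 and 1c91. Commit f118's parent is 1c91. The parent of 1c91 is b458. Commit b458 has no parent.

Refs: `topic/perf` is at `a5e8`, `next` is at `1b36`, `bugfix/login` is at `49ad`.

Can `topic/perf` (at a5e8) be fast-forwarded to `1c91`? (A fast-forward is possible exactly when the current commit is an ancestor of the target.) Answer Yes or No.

A fast-forward from a5e8 to 1c91 is possible iff a5e8 is an ancestor of 1c91.
Ancestors of 1c91: {1c91, b458}.
a5e8 is not among them, so fast-forward is not possible.

No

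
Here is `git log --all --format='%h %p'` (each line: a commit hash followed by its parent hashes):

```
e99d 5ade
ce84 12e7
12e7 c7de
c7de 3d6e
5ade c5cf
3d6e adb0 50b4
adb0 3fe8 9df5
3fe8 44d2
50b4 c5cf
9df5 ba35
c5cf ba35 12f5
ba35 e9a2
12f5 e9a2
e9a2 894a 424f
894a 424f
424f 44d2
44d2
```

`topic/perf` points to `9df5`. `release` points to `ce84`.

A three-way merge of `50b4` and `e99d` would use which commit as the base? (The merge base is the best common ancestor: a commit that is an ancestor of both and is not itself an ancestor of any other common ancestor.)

c5cf

Ancestors of 50b4: {12f5, 424f, 44d2, 50b4, 894a, ba35, c5cf, e9a2}.
Ancestors of e99d: {12f5, 424f, 44d2, 5ade, 894a, ba35, c5cf, e99d, e9a2}.
Common ancestors: {12f5, 424f, 44d2, 894a, ba35, c5cf, e9a2}.
Among these, c5cf is not an ancestor of any other common ancestor — it is the merge base.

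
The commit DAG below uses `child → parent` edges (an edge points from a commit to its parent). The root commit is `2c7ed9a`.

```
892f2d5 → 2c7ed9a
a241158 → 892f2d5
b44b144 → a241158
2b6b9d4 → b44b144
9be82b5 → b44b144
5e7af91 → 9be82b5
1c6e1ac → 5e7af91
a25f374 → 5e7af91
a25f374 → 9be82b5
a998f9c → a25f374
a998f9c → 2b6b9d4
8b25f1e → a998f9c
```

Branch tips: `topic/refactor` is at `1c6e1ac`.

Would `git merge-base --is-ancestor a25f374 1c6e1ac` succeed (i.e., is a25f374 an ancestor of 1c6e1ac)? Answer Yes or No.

No

Ancestors of 1c6e1ac: {1c6e1ac, 2c7ed9a, 5e7af91, 892f2d5, 9be82b5, a241158, b44b144}.
a25f374 is not in that set, so it is not an ancestor of 1c6e1ac.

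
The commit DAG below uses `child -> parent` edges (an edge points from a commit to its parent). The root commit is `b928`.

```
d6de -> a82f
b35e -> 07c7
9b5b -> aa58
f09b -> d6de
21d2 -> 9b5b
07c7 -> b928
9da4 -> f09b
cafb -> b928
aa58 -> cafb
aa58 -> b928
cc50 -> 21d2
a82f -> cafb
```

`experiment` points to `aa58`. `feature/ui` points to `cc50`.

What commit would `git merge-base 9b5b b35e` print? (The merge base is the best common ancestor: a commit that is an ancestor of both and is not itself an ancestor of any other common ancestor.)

b928

Ancestors of 9b5b: {9b5b, aa58, b928, cafb}.
Ancestors of b35e: {07c7, b35e, b928}.
Common ancestors: {b928}.
The only common ancestor is b928, so it is the merge base.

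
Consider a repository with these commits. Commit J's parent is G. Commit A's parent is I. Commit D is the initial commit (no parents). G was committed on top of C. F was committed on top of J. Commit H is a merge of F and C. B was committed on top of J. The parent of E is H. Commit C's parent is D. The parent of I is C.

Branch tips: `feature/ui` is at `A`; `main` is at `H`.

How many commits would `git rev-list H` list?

Walking parent pointers from H: reachable set = {C, D, F, G, H, J}.
That is 6 commits.

6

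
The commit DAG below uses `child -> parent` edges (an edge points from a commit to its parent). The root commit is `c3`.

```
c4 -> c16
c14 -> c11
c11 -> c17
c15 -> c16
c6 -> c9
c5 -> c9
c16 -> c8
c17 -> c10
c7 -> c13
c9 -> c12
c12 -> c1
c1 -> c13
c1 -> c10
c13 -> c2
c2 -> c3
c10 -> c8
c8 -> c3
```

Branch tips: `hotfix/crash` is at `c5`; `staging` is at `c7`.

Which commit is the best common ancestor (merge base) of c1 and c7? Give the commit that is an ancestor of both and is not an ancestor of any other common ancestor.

Ancestors of c1: {c1, c10, c13, c2, c3, c8}.
Ancestors of c7: {c13, c2, c3, c7}.
Common ancestors: {c13, c2, c3}.
Among these, c13 is not an ancestor of any other common ancestor — it is the merge base.

c13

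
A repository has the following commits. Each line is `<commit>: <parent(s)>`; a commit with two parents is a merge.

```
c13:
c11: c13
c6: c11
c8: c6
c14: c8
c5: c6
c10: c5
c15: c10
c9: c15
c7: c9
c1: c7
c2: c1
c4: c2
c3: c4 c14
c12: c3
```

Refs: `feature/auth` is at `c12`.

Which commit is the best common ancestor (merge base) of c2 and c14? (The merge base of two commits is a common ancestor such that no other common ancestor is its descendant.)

c6

Ancestors of c2: {c1, c10, c11, c13, c15, c2, c5, c6, c7, c9}.
Ancestors of c14: {c11, c13, c14, c6, c8}.
Common ancestors: {c11, c13, c6}.
Among these, c6 is not an ancestor of any other common ancestor — it is the merge base.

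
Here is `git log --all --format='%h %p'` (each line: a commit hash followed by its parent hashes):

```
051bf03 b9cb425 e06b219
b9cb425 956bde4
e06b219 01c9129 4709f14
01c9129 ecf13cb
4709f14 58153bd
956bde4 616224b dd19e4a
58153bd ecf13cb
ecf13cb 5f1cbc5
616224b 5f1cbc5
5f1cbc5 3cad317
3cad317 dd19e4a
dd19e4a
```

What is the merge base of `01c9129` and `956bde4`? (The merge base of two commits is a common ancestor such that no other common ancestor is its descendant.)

5f1cbc5

Ancestors of 01c9129: {01c9129, 3cad317, 5f1cbc5, dd19e4a, ecf13cb}.
Ancestors of 956bde4: {3cad317, 5f1cbc5, 616224b, 956bde4, dd19e4a}.
Common ancestors: {3cad317, 5f1cbc5, dd19e4a}.
Among these, 5f1cbc5 is not an ancestor of any other common ancestor — it is the merge base.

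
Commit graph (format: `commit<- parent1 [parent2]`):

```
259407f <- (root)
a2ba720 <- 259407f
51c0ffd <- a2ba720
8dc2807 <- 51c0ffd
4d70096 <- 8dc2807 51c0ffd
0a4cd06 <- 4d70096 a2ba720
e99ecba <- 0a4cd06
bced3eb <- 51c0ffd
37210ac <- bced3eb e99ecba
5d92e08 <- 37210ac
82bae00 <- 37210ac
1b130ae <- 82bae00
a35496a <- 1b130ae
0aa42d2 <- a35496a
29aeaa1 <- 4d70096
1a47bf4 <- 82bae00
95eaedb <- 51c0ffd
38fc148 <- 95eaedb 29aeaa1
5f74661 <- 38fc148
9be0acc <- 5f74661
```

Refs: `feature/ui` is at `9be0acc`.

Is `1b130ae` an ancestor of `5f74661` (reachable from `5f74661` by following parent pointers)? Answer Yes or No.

Ancestors of 5f74661: {259407f, 29aeaa1, 38fc148, 4d70096, 51c0ffd, 5f74661, 8dc2807, 95eaedb, a2ba720}.
1b130ae is not in that set, so it is not an ancestor of 5f74661.

No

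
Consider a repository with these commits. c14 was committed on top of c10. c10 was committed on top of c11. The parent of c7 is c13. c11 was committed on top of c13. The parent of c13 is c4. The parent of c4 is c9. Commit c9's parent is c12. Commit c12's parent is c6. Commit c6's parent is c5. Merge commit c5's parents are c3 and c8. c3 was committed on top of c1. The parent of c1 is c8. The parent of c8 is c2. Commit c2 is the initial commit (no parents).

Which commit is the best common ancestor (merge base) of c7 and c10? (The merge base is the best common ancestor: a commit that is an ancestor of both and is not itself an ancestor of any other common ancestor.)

Ancestors of c7: {c1, c12, c13, c2, c3, c4, c5, c6, c7, c8, c9}.
Ancestors of c10: {c1, c10, c11, c12, c13, c2, c3, c4, c5, c6, c8, c9}.
Common ancestors: {c1, c12, c13, c2, c3, c4, c5, c6, c8, c9}.
Among these, c13 is not an ancestor of any other common ancestor — it is the merge base.

c13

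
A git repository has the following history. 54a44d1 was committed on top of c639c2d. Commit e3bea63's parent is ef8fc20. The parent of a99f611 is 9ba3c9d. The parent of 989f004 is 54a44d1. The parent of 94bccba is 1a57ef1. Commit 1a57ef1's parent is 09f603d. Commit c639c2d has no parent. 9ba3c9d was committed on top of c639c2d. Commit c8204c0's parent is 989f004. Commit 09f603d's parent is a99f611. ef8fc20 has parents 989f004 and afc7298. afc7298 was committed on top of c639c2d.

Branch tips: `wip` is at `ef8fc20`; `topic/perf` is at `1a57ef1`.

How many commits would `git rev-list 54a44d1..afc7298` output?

Reachable from afc7298: {afc7298, c639c2d}.
Reachable from 54a44d1: {54a44d1, c639c2d}.
In afc7298's history but not 54a44d1's: {afc7298} — 1 commit.

1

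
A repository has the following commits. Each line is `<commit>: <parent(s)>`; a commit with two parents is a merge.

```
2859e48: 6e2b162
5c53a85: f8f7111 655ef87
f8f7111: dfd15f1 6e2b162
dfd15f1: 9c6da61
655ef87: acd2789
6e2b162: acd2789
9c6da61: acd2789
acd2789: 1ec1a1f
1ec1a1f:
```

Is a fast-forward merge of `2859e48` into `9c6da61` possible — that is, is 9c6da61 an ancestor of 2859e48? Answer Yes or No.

No

A fast-forward from 9c6da61 to 2859e48 is possible iff 9c6da61 is an ancestor of 2859e48.
Ancestors of 2859e48: {1ec1a1f, 2859e48, 6e2b162, acd2789}.
9c6da61 is not among them, so fast-forward is not possible.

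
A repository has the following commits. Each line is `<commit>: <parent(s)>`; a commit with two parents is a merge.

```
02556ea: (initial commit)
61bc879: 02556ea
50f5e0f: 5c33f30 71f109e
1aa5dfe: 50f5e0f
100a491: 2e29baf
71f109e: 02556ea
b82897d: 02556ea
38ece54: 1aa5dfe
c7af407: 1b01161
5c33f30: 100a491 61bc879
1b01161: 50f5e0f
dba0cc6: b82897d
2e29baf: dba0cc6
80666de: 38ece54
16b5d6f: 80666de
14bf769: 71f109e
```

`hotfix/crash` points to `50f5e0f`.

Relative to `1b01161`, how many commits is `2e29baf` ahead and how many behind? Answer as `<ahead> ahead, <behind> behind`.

Reachable from 2e29baf: {02556ea, 2e29baf, b82897d, dba0cc6}.
Reachable from 1b01161: {02556ea, 100a491, 1b01161, 2e29baf, 50f5e0f, 5c33f30, 61bc879, 71f109e, b82897d, dba0cc6}.
Only in 2e29baf's history (ahead): {} — 0.
Only in 1b01161's history (behind): {100a491, 1b01161, 50f5e0f, 5c33f30, 61bc879, 71f109e} — 6.

0 ahead, 6 behind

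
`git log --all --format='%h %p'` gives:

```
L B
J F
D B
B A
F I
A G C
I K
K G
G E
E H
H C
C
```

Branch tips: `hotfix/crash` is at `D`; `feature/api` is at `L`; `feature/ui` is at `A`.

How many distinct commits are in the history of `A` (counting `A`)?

5

Walking parent pointers from A: reachable set = {A, C, E, G, H}.
That is 5 commits.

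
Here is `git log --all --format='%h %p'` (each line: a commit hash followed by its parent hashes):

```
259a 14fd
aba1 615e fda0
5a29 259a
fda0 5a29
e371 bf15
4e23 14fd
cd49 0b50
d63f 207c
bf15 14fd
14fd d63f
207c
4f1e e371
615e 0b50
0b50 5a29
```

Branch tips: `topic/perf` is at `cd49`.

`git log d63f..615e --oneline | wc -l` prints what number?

Reachable from 615e: {0b50, 14fd, 207c, 259a, 5a29, 615e, d63f}.
Reachable from d63f: {207c, d63f}.
In 615e's history but not d63f's: {0b50, 14fd, 259a, 5a29, 615e} — 5 commits.

5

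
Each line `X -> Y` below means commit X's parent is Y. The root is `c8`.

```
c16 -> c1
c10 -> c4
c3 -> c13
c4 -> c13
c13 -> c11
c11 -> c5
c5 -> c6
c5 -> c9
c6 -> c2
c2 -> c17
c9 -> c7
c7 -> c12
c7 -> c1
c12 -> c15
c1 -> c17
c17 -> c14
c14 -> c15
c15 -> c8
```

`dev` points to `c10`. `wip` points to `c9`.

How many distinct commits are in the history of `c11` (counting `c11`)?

12

Walking parent pointers from c11: reachable set = {c1, c11, c12, c14, c15, c17, c2, c5, c6, c7, c8, c9}.
That is 12 commits.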